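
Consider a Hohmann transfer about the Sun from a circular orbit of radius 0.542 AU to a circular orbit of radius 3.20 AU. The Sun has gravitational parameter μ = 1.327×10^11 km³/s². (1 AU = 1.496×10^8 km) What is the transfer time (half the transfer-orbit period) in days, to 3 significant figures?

In km: r₁ = 0.542 × 1.496×10^8 = 8.10832×10^7 km; r₂ = 3.20 × 1.496×10^8 = 4.7872×10^8 km.
Transfer-ellipse semi-major axis a_t = (r₁ + r₂)/2 = (8.10832×10^7 + 4.7872×10^8)/2 = 2.799016×10^8 km.
By Kepler's third law the transfer-orbit period is T = 2π√(a_t³/μ), so t = T/2 = 4.039×10^7 s.
Converting: 4.039×10^7 s ÷ 86400 s/day = 467 days.

t = 467 days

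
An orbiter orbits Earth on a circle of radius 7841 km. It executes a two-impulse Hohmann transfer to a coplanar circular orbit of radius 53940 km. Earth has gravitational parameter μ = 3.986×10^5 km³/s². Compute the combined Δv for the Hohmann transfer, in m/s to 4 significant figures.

Δv = 3641 m/s

Transfer-ellipse semi-major axis a_t = (r₁ + r₂)/2 = (7841 + 53940)/2 = 30890.5 km.
Circular speed at r₁: v₁ = √(μ/r₁) = √(3.986×10^5/7841) = 7.130 km/s.
Transfer-orbit speed at r₁ (v² = μ(2/r − 1/a)): v_p = √[μ(2/r₁ − 1/a_t)] = 9.422 km/s.
First burn Δv₁ = |v_p − v₁| = 2.292 km/s.
Circular speed at r₂: v₂ = √(μ/r₂) = 2.7184 km/s.
Transfer-orbit speed at r₂: v_a = √[μ(2/r₂ − 1/a_t)] = 1.3696 km/s.
Second burn Δv₂ = |v₂ − v_a| = 1.349 km/s.
Δv = Δv₁ + Δv₂ = 2.292 + 1.349 = 3.641 km/s.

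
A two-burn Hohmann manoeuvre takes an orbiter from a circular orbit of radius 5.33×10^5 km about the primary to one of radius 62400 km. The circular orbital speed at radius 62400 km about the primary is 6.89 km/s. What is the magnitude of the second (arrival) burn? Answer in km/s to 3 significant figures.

From the circular-orbit relation v² = μ/r at r = 62400 km: μ = v²r = (6.89)² × 62400 = 2.96226×10^6 km³/s².
Transfer-ellipse semi-major axis a_t = (r₁ + r₂)/2 = (5.330×10^5 + 62400)/2 = 2.977×10^5 km.
On the circular orbit at r = 62400 km, v_c = √(μ/r) = 6.890 km/s.
Transfer-orbit speed at the same r (vis-viva, a = a_t): v_t = √[μ(2/r − 1/a_t)] = 9.219 km/s.
Δv₂ = |v_t − v_c| = |9.219 − 6.890| = 2.329 km/s.

Δv₂ = 2.33 km/s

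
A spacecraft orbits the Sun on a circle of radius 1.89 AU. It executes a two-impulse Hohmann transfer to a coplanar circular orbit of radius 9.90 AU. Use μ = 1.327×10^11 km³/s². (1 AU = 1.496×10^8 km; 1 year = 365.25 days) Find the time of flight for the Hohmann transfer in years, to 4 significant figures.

In km: r₁ = 1.89 × 1.496×10^8 = 2.82744×10^8 km; r₂ = 9.90 × 1.496×10^8 = 1.48104×10^9 km.
Semi-major axis of the transfer orbit: a_t = (2.82744×10^8 + 1.48104×10^9)/2 = 8.81892×10^8 km.
By Kepler's third law the transfer-orbit period is T = 2π√(a_t³/μ), so t = T/2 = 2.2586×10^8 s.
Converting: 2.2586×10^8 s ÷ 3.15576×10^7 s/year (365.25 × 86400) = 7.157 years.

t = 7.157 years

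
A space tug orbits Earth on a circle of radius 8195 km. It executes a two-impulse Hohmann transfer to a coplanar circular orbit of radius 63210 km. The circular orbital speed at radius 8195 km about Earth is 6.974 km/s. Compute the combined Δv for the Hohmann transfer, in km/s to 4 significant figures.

Δv = 3.614 km/s

From the circular-orbit relation v² = μ/r at r = 8195 km: μ = v²r = (6.974)² × 8195 = 3.98578×10^5 km³/s².
Semi-major axis of the transfer orbit: a_t = (8195 + 63210)/2 = 35702.5 km.
Circular speed at r₁: v₁ = √(μ/r₁) = √(3.98578×10^5/8195) = 6.974 km/s.
On the transfer ellipse at r₁, vis-viva gives v_p = √[μ(2/r₁ − 1/a_t)] = 9.280 km/s.
First burn Δv₁ = |v_p − v₁| = 2.306 km/s.
Circular speed at r₂: v₂ = √(μ/r₂) = 2.511 km/s.
Transfer-orbit speed at r₂: v_a = √[μ(2/r₂ − 1/a_t)] = 1.203 km/s.
Second burn Δv₂ = |v₂ − v_a| = 1.308 km/s.
Δv = Δv₁ + Δv₂ = 2.306 + 1.308 = 3.614 km/s.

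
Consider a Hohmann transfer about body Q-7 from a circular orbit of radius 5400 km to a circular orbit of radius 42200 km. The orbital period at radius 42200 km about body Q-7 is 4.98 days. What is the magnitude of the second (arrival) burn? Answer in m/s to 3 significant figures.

From Kepler's third law T² = 4π²r³/μ at r = 42200 km, T = 4.98 days = 4.98 × 86400 s = 4.30272×10^5 s: μ = 4π²r³/T² = 16025.5 km³/s².
Semi-major axis of the transfer orbit: a_t = (5400 + 42200)/2 = 23800 km.
Circular speed at r = 42200 km: v_c = √(μ/r) = 0.6162 km/s.
Transfer-orbit speed at the same r (vis-viva, a = a_t): v_t = √[μ(2/r − 1/a_t)] = 0.2935 km/s.
Δv₂ = |v_t − v_c| = |0.2935 − 0.6162| = 0.3227 km/s.

Δv₂ = 323 m/s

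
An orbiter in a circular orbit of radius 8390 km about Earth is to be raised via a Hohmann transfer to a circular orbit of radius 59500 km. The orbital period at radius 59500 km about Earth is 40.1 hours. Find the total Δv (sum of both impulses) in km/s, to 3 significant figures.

Δv = 3.54 km/s

From Kepler's third law T² = 4π²r³/μ at r = 59500 km, T = 40.1 hours = 40.1 × 3600 s = 1.4436×10^5 s: μ = 4π²r³/T² = 3.99040×10^5 km³/s².
The Hohmann ellipse has a_t = (r₁ + r₂)/2 = 33945 km.
Circular speed at r₁: v₁ = √(μ/r₁) = √(3.99040×10^5/8390) = 6.8965 km/s.
On the transfer ellipse at r₁, vis-viva gives v_p = √[μ(2/r₁ − 1/a_t)] = 9.1306 km/s.
First burn Δv₁ = |v_p − v₁| = 2.234 km/s.
Circular speed at r₂: v₂ = √(μ/r₂) = 2.5897 km/s.
Transfer-orbit speed at r₂: v_a = √[μ(2/r₂ − 1/a_t)] = 1.2875 km/s.
Second burn Δv₂ = |v₂ − v_a| = 1.302 km/s.
Total Δv = Δv₁ + Δv₂ = 3.536 km/s.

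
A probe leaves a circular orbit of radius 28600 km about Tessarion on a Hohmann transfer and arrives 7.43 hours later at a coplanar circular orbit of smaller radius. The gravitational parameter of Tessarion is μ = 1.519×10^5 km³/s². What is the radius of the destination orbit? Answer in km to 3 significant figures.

Transfer time t = 7.43 hours = 26748 s, and t = π√(a_t³/μ).
So a_t = (μ t²/π²)^(1/3) = (1.519×10^5 × (26748)² / π²)^(1/3) = 22247 km.
Since a_t = (r₁ + r₂)/2, r₂ = 2a_t − r₁ = 2×22247 − 28600 = 15894 km.

r₂ = 15900 km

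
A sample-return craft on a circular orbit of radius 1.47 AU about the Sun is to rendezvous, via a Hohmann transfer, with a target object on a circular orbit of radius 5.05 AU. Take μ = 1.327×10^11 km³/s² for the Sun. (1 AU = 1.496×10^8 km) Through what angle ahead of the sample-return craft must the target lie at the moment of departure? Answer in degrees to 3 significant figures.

In km: r₁ = 1.47 × 1.496×10^8 = 2.19912×10^8 km; r₂ = 5.05 × 1.496×10^8 = 7.5548×10^8 km.
Semi-major axis of the transfer orbit: a_t = (2.19912×10^8 + 7.5548×10^8)/2 = 4.87696×10^8 km.
Transfer time t = π√(a_t³/μ) = 9.2883×10^7 s.
The target's mean motion on its circular orbit is ω₂ = √(μ/r₂³) = 1.7543×10^-8 rad/s.
Angle swept by the target during transfer: ω₂·t = 1.6294 rad = 93.36°.
Arrival is 180° from departure on the ellipse, so φ = 180° − 93.36° = 86.6°.

φ = 86.6°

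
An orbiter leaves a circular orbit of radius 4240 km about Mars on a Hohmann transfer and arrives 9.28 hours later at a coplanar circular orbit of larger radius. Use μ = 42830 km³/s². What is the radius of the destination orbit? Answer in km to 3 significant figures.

r₂ = 29600 km

Transfer time t = 9.28 hours = 33408 s, and t = π√(a_t³/μ).
So a_t = (μ t²/π²)^(1/3) = (42830 × (33408)² / π²)^(1/3) = 16919 km.
Since a_t = (r₁ + r₂)/2, r₂ = 2a_t − r₁ = 2×16919 − 4240 = 29598 km.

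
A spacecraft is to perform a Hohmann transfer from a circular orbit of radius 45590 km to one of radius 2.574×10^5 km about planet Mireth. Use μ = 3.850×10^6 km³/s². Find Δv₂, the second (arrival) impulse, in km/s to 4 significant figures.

Transfer-ellipse semi-major axis a_t = (r₁ + r₂)/2 = (45590 + 2.574×10^5)/2 = 1.51495×10^5 km.
On the circular orbit at r = 2.574×10^5 km, v_c = √(μ/r) = 3.8675 km/s.
Transfer-orbit speed at the same r (vis-viva, a = a_t): v_t = √[μ(2/r − 1/a_t)] = 2.1216 km/s.
Δv₂ = |v_t − v_c| = |2.1216 − 3.8675| = 1.746 km/s.

Δv₂ = 1.746 km/s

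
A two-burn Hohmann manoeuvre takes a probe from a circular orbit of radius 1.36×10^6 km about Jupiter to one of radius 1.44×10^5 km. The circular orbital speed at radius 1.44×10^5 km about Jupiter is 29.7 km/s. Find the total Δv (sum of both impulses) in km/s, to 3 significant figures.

From the circular-orbit relation v² = μ/r at r = 1.44×10^5 km: μ = v²r = (29.7)² × 1.44×10^5 = 1.27021×10^8 km³/s².
Semi-major axis of the transfer orbit: a_t = (1.360×10^6 + 1.440×10^5)/2 = 7.520×10^5 km.
Circular speed at r₁: v₁ = √(μ/r₁) = √(1.27021×10^8/1.360×10^6) = 9.66425 km/s.
Transfer-orbit speed at r₁ (vis-viva): v_a = √[μ(2/r₁ − 1/a_t)] = 4.22903 km/s.
First burn Δv₁ = |v_a − v₁| = 5.4352 km/s.
At r₂, v₂ = √(μ/r₂) = 29.700 km/s.
Transfer-orbit speed at r₂: v_p = √[μ(2/r₂ − 1/a_t)] = 39.941 km/s.
Second burn Δv₂ = |v₂ − v_p| = 10.241 km/s.
Δv = Δv₁ + Δv₂ = 5.4352 + 10.241 = 15.68 km/s.

Δv = 15.7 km/s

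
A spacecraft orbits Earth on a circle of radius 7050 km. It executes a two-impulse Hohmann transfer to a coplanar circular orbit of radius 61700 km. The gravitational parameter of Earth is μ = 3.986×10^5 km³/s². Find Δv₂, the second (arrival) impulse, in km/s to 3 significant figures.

Δv₂ = 1.39 km/s

Transfer-ellipse semi-major axis a_t = (r₁ + r₂)/2 = (7050 + 61700)/2 = 34375 km.
On the circular orbit at r = 61700 km, v_c = √(μ/r) = 2.542 km/s.
Vis-viva on the transfer ellipse at r = 61700 km gives v_t = √[μ(2/r − 1/a_t)] = 1.151 km/s.
Δv₂ = |v_t − v_c| = |1.151 − 2.542| = 1.391 km/s.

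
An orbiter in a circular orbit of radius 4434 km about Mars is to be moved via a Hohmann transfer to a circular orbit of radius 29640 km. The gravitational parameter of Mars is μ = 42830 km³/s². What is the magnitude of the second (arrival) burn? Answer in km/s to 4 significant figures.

Δv₂ = 0.5888 km/s

Semi-major axis of the transfer orbit: a_t = (4434 + 29640)/2 = 17037 km.
On the circular orbit at r = 29640 km, v_c = √(μ/r) = 1.202 km/s.
Transfer-orbit speed at the same r (vis-viva, a = a_t): v_t = √[μ(2/r − 1/a_t)] = 0.6132 km/s.
Δv₂ = |v_t − v_c| = |0.6132 − 1.202| = 0.5888 km/s.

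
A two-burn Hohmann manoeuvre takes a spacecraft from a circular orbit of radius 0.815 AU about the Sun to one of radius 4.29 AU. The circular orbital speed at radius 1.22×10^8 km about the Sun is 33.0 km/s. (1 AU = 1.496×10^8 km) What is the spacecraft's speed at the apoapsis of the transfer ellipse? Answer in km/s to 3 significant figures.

v = 8.13 km/s

From the circular-orbit relation v² = μ/r at r = 1.22×10^8 km: μ = v²r = (33.0)² × 1.22×10^8 = 1.32858×10^11 km³/s².
In km: r₁ = 0.815 × 1.496×10^8 = 1.21924×10^8 km; r₂ = 4.29 × 1.496×10^8 = 6.41784×10^8 km.
Semi-major axis of the transfer orbit: a_t = (1.21924×10^8 + 6.41784×10^8)/2 = 3.81854×10^8 km.
At apoapsis, r = 6.41784×10^8 km.
From the vis-viva equation, v = √[μ(2/r − 1/a_t)] = 8.130 km/s.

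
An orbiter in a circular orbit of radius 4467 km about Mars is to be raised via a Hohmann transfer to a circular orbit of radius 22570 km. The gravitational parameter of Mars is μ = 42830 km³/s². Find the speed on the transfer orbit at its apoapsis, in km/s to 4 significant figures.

v = 0.7919 km/s

The Hohmann ellipse has a_t = (r₁ + r₂)/2 = 13518.5 km.
The apoapsis of the transfer ellipse is at r = 22570 km.
Applying v² = μ(2/r − 1/a_t): v = 0.7919 km/s.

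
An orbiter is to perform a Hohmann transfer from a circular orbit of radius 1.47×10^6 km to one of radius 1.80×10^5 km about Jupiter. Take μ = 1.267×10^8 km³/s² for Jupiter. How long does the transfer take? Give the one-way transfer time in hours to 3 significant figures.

t = 58.1 hours

Transfer-ellipse semi-major axis a_t = (r₁ + r₂)/2 = (1.470×10^6 + 1.800×10^5)/2 = 8.250×10^5 km.
Transfer time t = π√(a_t³/μ) = π√((8.250×10^5)³ / 1.267×10^8) = 2.091×10^5 s.
Converting: 2.091×10^5 s ÷ 3600 s/hour = 58.1 hours.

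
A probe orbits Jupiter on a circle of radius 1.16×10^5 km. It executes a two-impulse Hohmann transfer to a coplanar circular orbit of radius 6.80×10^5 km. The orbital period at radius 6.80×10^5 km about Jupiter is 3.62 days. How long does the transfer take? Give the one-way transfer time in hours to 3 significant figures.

From Kepler's third law T² = 4π²r³/μ at r = 6.80×10^5 km, T = 3.62 days = 3.62 × 86400 s = 3.12768×10^5 s: μ = 4π²r³/T² = 1.26894×10^8 km³/s².
Semi-major axis of the transfer orbit: a_t = (1.160×10^5 + 6.800×10^5)/2 = 3.980×10^5 km.
Half the transfer-orbit period gives t = π√(a_t³/μ) = 70030 s.
Converting: 70030 s ÷ 3600 s/hour = 19.5 hours.

t = 19.5 hours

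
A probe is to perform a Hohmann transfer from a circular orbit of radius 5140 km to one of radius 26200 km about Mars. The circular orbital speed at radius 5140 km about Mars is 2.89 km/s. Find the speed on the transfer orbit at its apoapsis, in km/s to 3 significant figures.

v = 0.733 km/s

From the circular-orbit relation v² = μ/r at r = 5140 km: μ = v²r = (2.89)² × 5140 = 42929.8 km³/s².
Transfer-ellipse semi-major axis a_t = (r₁ + r₂)/2 = (5140 + 26200)/2 = 15670 km.
The apoapsis of the transfer ellipse is at r = 26200 km.
Applying v² = μ(2/r − 1/a_t): v = 0.7331 km/s.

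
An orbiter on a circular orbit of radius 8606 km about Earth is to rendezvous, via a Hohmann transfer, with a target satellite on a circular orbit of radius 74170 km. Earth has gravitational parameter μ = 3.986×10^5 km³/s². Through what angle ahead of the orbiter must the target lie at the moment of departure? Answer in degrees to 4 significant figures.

The Hohmann ellipse has a_t = (r₁ + r₂)/2 = 41388 km.
The half-period of the transfer ellipse is t = π√(a_t³/μ) = 41898 s.
Target angular speed ω₂ = √(μ/r₂³) = 3.1255×10^-5 rad/s.
Angle swept by the target during transfer: ω₂·t = 1.3095 rad = 75.03°.
The orbiter traverses 180° on the transfer ellipse, so the target must lead by 180° − 75.03° = 105.0°.

φ = 105.0°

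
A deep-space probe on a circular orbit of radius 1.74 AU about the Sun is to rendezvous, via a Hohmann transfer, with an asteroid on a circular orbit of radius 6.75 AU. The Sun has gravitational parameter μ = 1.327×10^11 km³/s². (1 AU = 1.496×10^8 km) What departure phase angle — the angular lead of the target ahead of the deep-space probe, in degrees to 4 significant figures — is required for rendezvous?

In km: r₁ = 1.74 × 1.496×10^8 = 2.60304×10^8 km; r₂ = 6.75 × 1.496×10^8 = 1.0098×10^9 km.
Transfer-ellipse semi-major axis a_t = (r₁ + r₂)/2 = (2.60304×10^8 + 1.0098×10^9)/2 = 6.35052×10^8 km.
Transfer time t = π√(a_t³/μ) = 1.3802×10^8 s.
The target's mean motion on its circular orbit is ω₂ = √(μ/r₂³) = 1.1352×10^-8 rad/s.
Angle swept by the target during transfer: ω₂·t = 1.5668 rad = 89.77°.
Arrival is 180° from departure on the ellipse, so φ = 180° − 89.77° = 90.23°.

φ = 90.23°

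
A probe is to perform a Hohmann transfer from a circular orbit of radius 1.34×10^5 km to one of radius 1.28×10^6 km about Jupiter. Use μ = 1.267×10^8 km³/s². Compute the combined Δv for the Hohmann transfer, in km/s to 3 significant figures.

The Hohmann ellipse has a_t = (r₁ + r₂)/2 = 7.070×10^5 km.
Circular speed at r₁: v₁ = √(μ/r₁) = √(1.267×10^8/1.340×10^5) = 30.749 km/s.
On the transfer ellipse at r₁, vis-viva equation gives v_p = √[μ(2/r₁ − 1/a_t)] = 41.374 km/s.
First burn Δv₁ = |v_p − v₁| = 10.625 km/s.
At r₂, v₂ = √(μ/r₂) = 9.9491 km/s.
Transfer-orbit speed at r₂: v_a = √[μ(2/r₂ − 1/a_t)] = 4.3314 km/s.
Second burn Δv₂ = |v₂ − v_a| = 5.6177 km/s.
Total Δv = Δv₁ + Δv₂ = 16.24 km/s.

Δv = 16.2 km/s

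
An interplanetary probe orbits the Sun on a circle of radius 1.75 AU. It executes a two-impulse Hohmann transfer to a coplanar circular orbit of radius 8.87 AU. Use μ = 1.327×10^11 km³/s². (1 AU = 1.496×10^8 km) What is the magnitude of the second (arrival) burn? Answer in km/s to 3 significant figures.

Δv₂ = 4.26 km/s

In km: r₁ = 1.75 × 1.496×10^8 = 2.618×10^8 km; r₂ = 8.87 × 1.496×10^8 = 1.326952×10^9 km.
Semi-major axis of the transfer orbit: a_t = (2.618×10^8 + 1.326952×10^9)/2 = 7.94376×10^8 km.
Circular speed at r = 1.326952×10^9 km: v_c = √(μ/r) = 10.00 km/s.
Vis-viva on the transfer ellipse at r = 1.326952×10^9 km gives v_t = √[μ(2/r − 1/a_t)] = 5.741 km/s.
Δv₂ = |v_t − v_c| = |5.741 − 10.00| = 4.259 km/s.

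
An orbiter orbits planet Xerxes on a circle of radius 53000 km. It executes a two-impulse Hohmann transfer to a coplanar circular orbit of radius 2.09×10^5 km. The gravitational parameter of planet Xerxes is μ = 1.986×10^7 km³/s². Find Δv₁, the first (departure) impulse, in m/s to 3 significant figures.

The Hohmann ellipse has a_t = (r₁ + r₂)/2 = 1.310×10^5 km.
On the circular orbit at r = 53000 km, v_c = √(μ/r) = 19.358 km/s.
Transfer-orbit speed at the same r (vis-viva, a = a_t): v_t = √[μ(2/r − 1/a_t)] = 24.451 km/s.
Δv₁ = |v_t − v_c| = |24.451 − 19.358| = 5.093 km/s.

Δv₁ = 5090 m/s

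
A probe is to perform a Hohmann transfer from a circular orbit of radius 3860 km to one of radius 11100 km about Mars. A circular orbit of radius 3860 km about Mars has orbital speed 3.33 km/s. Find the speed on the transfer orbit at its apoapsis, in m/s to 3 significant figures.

v = 1410 m/s

From the circular-orbit relation v² = μ/r at r = 3860 km: μ = v²r = (3.33)² × 3860 = 42803.2 km³/s².
Semi-major axis of the transfer orbit: a_t = (3860 + 11100)/2 = 7480 km.
The apoapsis of the transfer ellipse is at r = 11100 km.
Applying v² = μ(2/r − 1/a_t): v = 1.411 km/s.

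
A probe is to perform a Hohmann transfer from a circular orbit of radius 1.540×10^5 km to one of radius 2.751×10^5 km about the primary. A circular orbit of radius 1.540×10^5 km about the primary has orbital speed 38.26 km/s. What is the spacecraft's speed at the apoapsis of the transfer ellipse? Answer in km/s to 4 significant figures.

From the circular-orbit relation v² = μ/r at r = 1.540×10^5 km: μ = v²r = (38.26)² × 1.540×10^5 = 2.25429×10^8 km³/s².
Semi-major axis of the transfer orbit: a_t = (1.540×10^5 + 2.751×10^5)/2 = 2.1455×10^5 km.
The apoapsis of the transfer ellipse is at r = 2.751×10^5 km.
From the vis-viva equation, v = √[μ(2/r − 1/a_t)] = 24.25 km/s.

v = 24.25 km/s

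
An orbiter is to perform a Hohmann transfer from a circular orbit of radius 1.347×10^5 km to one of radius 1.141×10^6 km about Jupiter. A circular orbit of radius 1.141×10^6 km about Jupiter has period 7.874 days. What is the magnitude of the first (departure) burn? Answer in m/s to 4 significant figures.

From Kepler's third law T² = 4π²r³/μ at r = 1.141×10^6 km, T = 7.874 days = 7.874 × 86400 s = 6.803136×10^5 s: μ = 4π²r³/T² = 1.26706×10^8 km³/s².
Semi-major axis of the transfer orbit: a_t = (1.347×10^5 + 1.141×10^6)/2 = 6.3785×10^5 km.
Circular speed at r = 1.347×10^5 km: v_c = √(μ/r) = 30.67 km/s.
Vis-viva on the transfer ellipse at r = 1.347×10^5 km gives v_t = √[μ(2/r − 1/a_t)] = 41.02 km/s.
Δv₁ = |v_t − v_c| = |41.02 − 30.67| = 10.35 km/s.

Δv₁ = 10350 m/s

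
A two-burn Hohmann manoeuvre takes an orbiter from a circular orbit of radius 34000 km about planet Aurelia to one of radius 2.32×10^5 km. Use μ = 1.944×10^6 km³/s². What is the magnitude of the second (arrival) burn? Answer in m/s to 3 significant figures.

The Hohmann ellipse has a_t = (r₁ + r₂)/2 = 1.330×10^5 km.
On the circular orbit at r = 2.320×10^5 km, v_c = √(μ/r) = 2.895 km/s.
Transfer-orbit speed at the same r (vis-viva, a = a_t): v_t = √[μ(2/r − 1/a_t)] = 1.464 km/s.
Δv₂ = |v_t − v_c| = |1.464 − 2.895| = 1.431 km/s.

Δv₂ = 1430 m/s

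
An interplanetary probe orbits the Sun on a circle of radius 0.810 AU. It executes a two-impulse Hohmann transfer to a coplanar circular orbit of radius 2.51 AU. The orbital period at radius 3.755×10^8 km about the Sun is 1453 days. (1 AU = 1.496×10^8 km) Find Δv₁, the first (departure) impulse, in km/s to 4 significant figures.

From Kepler's third law T² = 4π²r³/μ at r = 3.755×10^8 km, T = 1453 days = 1453 × 86400 s = 1.255392×10^8 s: μ = 4π²r³/T² = 1.32627×10^11 km³/s².
In km: r₁ = 0.810 × 1.496×10^8 = 1.21176×10^8 km; r₂ = 2.51 × 1.496×10^8 = 3.75496×10^8 km.
The Hohmann ellipse has a_t = (r₁ + r₂)/2 = 2.48336×10^8 km.
Circular speed at r = 1.21176×10^8 km: v_c = √(μ/r) = 33.083 km/s.
Transfer-orbit speed at the same r (vis-viva, a = a_t): v_t = √[μ(2/r − 1/a_t)] = 40.681 km/s.
Δv₁ = |v_t − v_c| = |40.681 − 33.083| = 7.598 km/s.

Δv₁ = 7.598 km/s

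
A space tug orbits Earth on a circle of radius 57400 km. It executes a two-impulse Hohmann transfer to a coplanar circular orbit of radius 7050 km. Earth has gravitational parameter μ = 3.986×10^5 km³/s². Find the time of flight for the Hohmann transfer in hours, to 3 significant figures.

The Hohmann ellipse has a_t = (r₁ + r₂)/2 = 32225 km.
Transfer time t = π√(a_t³/μ) = π√((32225)³ / 3.986×10^5) = 28790 s.
Converting: 28790 s ÷ 3600 s/hour = 8.00 hours.

t = 8.00 hours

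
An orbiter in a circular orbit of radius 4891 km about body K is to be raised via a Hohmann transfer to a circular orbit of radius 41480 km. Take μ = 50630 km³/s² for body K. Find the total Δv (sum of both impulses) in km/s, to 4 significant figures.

Δv = 1.683 km/s

The Hohmann ellipse has a_t = (r₁ + r₂)/2 = 23185.5 km.
At r₁ the circular-orbit speed is v₁ = √(μ/r₁) = 3.217 km/s.
On the transfer ellipse at r₁, vis-viva gives v_p = √[μ(2/r₁ − 1/a_t)] = 4.303 km/s.
First burn Δv₁ = |v_p − v₁| = 1.086 km/s.
Circular speed at r₂: v₂ = √(μ/r₂) = 1.1048 km/s.
Transfer-orbit speed at r₂: v_a = √[μ(2/r₂ − 1/a_t)] = 0.50743 km/s.
Second burn Δv₂ = |v₂ − v_a| = 0.5974 km/s.
Total Δv = Δv₁ + Δv₂ = 1.683 km/s.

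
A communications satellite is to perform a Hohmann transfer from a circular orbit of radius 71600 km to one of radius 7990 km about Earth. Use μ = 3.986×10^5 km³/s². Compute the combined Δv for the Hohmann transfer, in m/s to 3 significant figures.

Δv = 3710 m/s

Semi-major axis of the transfer orbit: a_t = (71600 + 7990)/2 = 39795 km.
Circular speed at r₁: v₁ = √(μ/r₁) = √(3.986×10^5/71600) = 2.359 km/s.
On the transfer ellipse at r₁, vis-viva equation gives v_a = √[μ(2/r₁ − 1/a_t)] = 1.057 km/s.
First burn Δv₁ = |v_a − v₁| = 1.302 km/s.
Circular speed at r₂: v₂ = √(μ/r₂) = 7.063 km/s.
Transfer-orbit speed at r₂: v_p = √[μ(2/r₂ − 1/a_t)] = 9.474 km/s.
Second burn Δv₂ = |v₂ − v_p| = 2.411 km/s.
Total Δv = Δv₁ + Δv₂ = 3.713 km/s.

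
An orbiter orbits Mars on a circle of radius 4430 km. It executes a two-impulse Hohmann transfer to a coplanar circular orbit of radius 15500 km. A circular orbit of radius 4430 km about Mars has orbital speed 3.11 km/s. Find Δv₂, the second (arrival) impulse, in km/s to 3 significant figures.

From the circular-orbit relation v² = μ/r at r = 4430 km: μ = v²r = (3.11)² × 4430 = 42847.4 km³/s².
The Hohmann ellipse has a_t = (r₁ + r₂)/2 = 9965 km.
Circular speed at r = 15500 km: v_c = √(μ/r) = 1.66263 km/s.
Transfer-orbit speed at the same r (vis-viva, a = a_t): v_t = √[μ(2/r − 1/a_t)] = 1.10856 km/s.
Δv₂ = |v_t − v_c| = |1.10856 − 1.66263| = 0.5541 km/s.

Δv₂ = 0.554 km/s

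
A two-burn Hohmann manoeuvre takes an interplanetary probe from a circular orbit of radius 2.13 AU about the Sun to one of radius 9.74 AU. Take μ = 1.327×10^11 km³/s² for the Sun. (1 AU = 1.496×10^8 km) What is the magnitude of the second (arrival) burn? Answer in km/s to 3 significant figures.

Δv₂ = 3.83 km/s

In km: r₁ = 2.13 × 1.496×10^8 = 3.18648×10^8 km; r₂ = 9.74 × 1.496×10^8 = 1.457104×10^9 km.
The Hohmann ellipse has a_t = (r₁ + r₂)/2 = 8.87876×10^8 km.
Circular speed at r = 1.457104×10^9 km: v_c = √(μ/r) = 9.543 km/s.
Vis-viva on the transfer ellipse at r = 1.457104×10^9 km gives v_t = √[μ(2/r − 1/a_t)] = 5.717 km/s.
Δv₂ = |v_t − v_c| = |5.717 − 9.543| = 3.826 km/s.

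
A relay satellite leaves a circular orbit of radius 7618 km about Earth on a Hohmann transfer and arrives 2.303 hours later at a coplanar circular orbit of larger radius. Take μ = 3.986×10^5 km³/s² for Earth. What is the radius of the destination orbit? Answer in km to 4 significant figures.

r₂ = 20490 km

Transfer time t = 2.303 hours = 8290.8 s, and t = π√(a_t³/μ).
So a_t = (μ t²/π²)^(1/3) = (3.986×10^5 × (8290.8)² / π²)^(1/3) = 14054 km.
Since a_t = (r₁ + r₂)/2, r₂ = 2a_t − r₁ = 2×14054 − 7618 = 20490 km.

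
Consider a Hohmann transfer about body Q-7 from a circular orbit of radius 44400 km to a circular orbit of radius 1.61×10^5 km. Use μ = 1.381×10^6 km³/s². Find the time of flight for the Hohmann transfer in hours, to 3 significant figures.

Transfer-ellipse semi-major axis a_t = (r₁ + r₂)/2 = (44400 + 1.610×10^5)/2 = 1.027×10^5 km.
Half the transfer-orbit period gives t = π√(a_t³/μ) = 87990 s.
Converting: 87990 s ÷ 3600 s/hour = 24.4 hours.

t = 24.4 hours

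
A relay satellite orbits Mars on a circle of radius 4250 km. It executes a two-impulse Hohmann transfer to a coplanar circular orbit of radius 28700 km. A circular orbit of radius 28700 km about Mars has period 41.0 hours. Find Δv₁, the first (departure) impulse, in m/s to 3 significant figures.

Δv₁ = 1020 m/s

From Kepler's third law T² = 4π²r³/μ at r = 28700 km, T = 41.0 hours = 41.0 × 3600 s = 1.476×10^5 s: μ = 4π²r³/T² = 42838.3 km³/s².
Semi-major axis of the transfer orbit: a_t = (4250 + 28700)/2 = 16475 km.
On the circular orbit at r = 4250 km, v_c = √(μ/r) = 3.17484 km/s.
Transfer-orbit speed at the same r (vis-viva, a = a_t): v_t = √[μ(2/r − 1/a_t)] = 4.19035 km/s.
Δv₁ = |v_t − v_c| = |4.19035 − 3.17484| = 1.016 km/s.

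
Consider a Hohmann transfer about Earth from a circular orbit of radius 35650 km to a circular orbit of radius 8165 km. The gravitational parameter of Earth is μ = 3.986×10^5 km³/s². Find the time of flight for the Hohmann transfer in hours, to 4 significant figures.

t = 4.482 hours

Semi-major axis of the transfer orbit: a_t = (35650 + 8165)/2 = 21907.5 km.
By Kepler's third law the transfer-orbit period is T = 2π√(a_t³/μ), so t = T/2 = 16135 s.
Converting: 16135 s ÷ 3600 s/hour = 4.482 hours.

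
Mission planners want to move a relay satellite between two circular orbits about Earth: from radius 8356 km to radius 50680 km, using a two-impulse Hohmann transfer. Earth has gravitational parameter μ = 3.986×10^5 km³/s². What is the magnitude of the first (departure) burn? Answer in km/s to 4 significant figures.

Δv₁ = 2.143 km/s

The Hohmann ellipse has a_t = (r₁ + r₂)/2 = 29518 km.
Circular speed at r = 8356 km: v_c = √(μ/r) = 6.907 km/s.
Transfer-orbit speed at the same r (vis-viva, a = a_t): v_t = √[μ(2/r − 1/a_t)] = 9.050 km/s.
Δv₁ = |v_t − v_c| = |9.050 − 6.907| = 2.143 km/s.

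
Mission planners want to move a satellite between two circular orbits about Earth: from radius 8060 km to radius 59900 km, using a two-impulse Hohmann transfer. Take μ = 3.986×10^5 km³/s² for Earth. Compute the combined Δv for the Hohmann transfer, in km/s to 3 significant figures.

Δv = 3.63 km/s

Semi-major axis of the transfer orbit: a_t = (8060 + 59900)/2 = 33980 km.
Circular speed at r₁: v₁ = √(μ/r₁) = √(3.986×10^5/8060) = 7.032 km/s.
On the transfer ellipse at r₁, v² = μ(2/r − 1/a) gives v_p = √[μ(2/r₁ − 1/a_t)] = 9.337 km/s.
First burn Δv₁ = |v_p − v₁| = 2.305 km/s.
At r₂, v₂ = √(μ/r₂) = 2.5796 km/s.
Transfer-orbit speed at r₂: v_a = √[μ(2/r₂ − 1/a_t)] = 1.2564 km/s.
Second burn Δv₂ = |v₂ − v_a| = 1.323 km/s.
Δv = Δv₁ + Δv₂ = 2.305 + 1.323 = 3.628 km/s.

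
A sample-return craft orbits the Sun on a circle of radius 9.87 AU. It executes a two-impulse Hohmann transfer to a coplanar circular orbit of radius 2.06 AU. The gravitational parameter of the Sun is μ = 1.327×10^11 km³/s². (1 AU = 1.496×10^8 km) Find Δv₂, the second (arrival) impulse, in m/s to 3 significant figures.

In km: r₁ = 9.87 × 1.496×10^8 = 1.476552×10^9 km; r₂ = 2.06 × 1.496×10^8 = 3.08176×10^8 km.
Semi-major axis of the transfer orbit: a_t = (1.476552×10^9 + 3.08176×10^8)/2 = 8.92364×10^8 km.
Circular speed at r = 3.08176×10^8 km: v_c = √(μ/r) = 20.751 km/s.
Vis-viva on the transfer ellipse at r = 3.08176×10^8 km gives v_t = √[μ(2/r − 1/a_t)] = 26.693 km/s.
Δv₂ = |v_t − v_c| = |26.693 − 20.751| = 5.942 km/s.

Δv₂ = 5940 m/s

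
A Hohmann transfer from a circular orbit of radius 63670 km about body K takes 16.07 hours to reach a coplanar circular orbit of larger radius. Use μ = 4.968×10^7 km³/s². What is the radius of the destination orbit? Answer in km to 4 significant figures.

r₂ = 4.490×10^5 km

Transfer time t = 16.07 hours = 57852 s, and t = π√(a_t³/μ).
So a_t = (μ t²/π²)^(1/3) = (4.968×10^7 × (57852)² / π²)^(1/3) = 2.5635×10^5 km.
Since a_t = (r₁ + r₂)/2, r₂ = 2a_t − r₁ = 2×2.5635×10^5 − 63670 = 4.4903×10^5 km.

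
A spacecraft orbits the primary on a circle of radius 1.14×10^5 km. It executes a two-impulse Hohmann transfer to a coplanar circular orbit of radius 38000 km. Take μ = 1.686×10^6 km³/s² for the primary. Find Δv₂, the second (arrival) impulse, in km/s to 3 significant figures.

Δv₂ = 1.50 km/s

Transfer-ellipse semi-major axis a_t = (r₁ + r₂)/2 = (1.140×10^5 + 38000)/2 = 76000 km.
On the circular orbit at r = 38000 km, v_c = √(μ/r) = 6.661 km/s.
Vis-viva on the transfer ellipse at r = 38000 km gives v_t = √[μ(2/r − 1/a_t)] = 8.158 km/s.
Δv₂ = |v_t − v_c| = |8.158 − 6.661| = 1.497 km/s.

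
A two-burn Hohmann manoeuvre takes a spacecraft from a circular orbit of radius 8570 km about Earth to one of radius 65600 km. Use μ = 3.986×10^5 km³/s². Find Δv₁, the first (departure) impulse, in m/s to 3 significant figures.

The Hohmann ellipse has a_t = (r₁ + r₂)/2 = 37085 km.
Circular speed at r = 8570 km: v_c = √(μ/r) = 6.8199 km/s.
Transfer-orbit speed at the same r (vis-viva, a = a_t): v_t = √[μ(2/r − 1/a_t)] = 9.0705 km/s.
Δv₁ = |v_t − v_c| = |9.0705 − 6.8199| = 2.251 km/s.

Δv₁ = 2250 m/s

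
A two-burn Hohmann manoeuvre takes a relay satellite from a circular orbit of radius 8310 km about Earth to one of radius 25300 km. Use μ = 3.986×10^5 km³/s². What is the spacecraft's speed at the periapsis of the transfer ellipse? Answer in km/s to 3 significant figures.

The Hohmann ellipse has a_t = (r₁ + r₂)/2 = 16805 km.
The periapsis of the transfer ellipse is at r = 8310 km.
Vis-viva: v = √[μ(2/r − 1/a_t)] = √[3.986×10^5 × (2/8310 − 1/16805)] = 8.498 km/s.

v = 8.50 km/s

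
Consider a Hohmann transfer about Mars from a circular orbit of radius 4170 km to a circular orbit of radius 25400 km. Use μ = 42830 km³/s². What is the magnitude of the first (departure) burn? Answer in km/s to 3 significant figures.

Δv₁ = 0.996 km/s

Transfer-ellipse semi-major axis a_t = (r₁ + r₂)/2 = (4170 + 25400)/2 = 14785 km.
Circular speed at r = 4170 km: v_c = √(μ/r) = 3.2048 km/s.
Vis-viva on the transfer ellipse at r = 4170 km gives v_t = √[μ(2/r − 1/a_t)] = 4.2006 km/s.
Δv₁ = |v_t − v_c| = |4.2006 − 3.2048| = 0.9958 km/s.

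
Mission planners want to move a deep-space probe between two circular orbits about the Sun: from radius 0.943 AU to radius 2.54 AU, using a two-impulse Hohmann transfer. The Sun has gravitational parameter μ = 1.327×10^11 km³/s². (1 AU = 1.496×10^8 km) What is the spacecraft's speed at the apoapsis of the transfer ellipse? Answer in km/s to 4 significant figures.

v = 13.75 km/s

In km: r₁ = 0.943 × 1.496×10^8 = 1.410728×10^8 km; r₂ = 2.54 × 1.496×10^8 = 3.79984×10^8 km.
Semi-major axis of the transfer orbit: a_t = (1.410728×10^8 + 3.79984×10^8)/2 = 2.605284×10^8 km.
The apoapsis of the transfer ellipse is at r = 3.79984×10^8 km.
Vis-viva: v = √[μ(2/r − 1/a_t)] = √[1.327×10^11 × (2/3.79984×10^8 − 1/2.605284×10^8)] = 13.75 km/s.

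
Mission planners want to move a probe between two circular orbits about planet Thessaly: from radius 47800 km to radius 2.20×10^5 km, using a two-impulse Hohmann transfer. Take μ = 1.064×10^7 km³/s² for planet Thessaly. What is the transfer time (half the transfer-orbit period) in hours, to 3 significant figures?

The Hohmann ellipse has a_t = (r₁ + r₂)/2 = 1.339×10^5 km.
By Kepler's third law the transfer-orbit period is T = 2π√(a_t³/μ), so t = T/2 = 47190 s.
Converting: 47190 s ÷ 3600 s/hour = 13.1 hours.

t = 13.1 hours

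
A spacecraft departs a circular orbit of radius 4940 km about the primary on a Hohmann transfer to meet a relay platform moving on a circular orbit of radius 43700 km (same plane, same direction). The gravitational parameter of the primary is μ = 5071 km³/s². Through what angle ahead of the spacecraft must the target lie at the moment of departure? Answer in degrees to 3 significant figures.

φ = 105°

Transfer-ellipse semi-major axis a_t = (r₁ + r₂)/2 = (4940 + 43700)/2 = 24320 km.
Transfer time t = π√(a_t³/μ) = 1.6732×10^5 s.
Target angular speed ω₂ = √(μ/r₂³) = 7.7952×10^-6 rad/s.
Angle swept by the target during transfer: ω₂·t = 1.3043 rad = 74.73°.
Arrival is 180° from departure on the ellipse, so φ = 180° − 74.73° = 105°.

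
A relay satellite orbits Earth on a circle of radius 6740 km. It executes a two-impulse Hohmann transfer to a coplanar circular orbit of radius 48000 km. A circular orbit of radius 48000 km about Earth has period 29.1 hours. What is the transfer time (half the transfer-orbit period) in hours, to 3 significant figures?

From Kepler's third law T² = 4π²r³/μ at r = 48000 km, T = 29.1 hours = 29.1 × 3600 s = 1.0476×10^5 s: μ = 4π²r³/T² = 3.97825×10^5 km³/s².
Transfer-ellipse semi-major axis a_t = (r₁ + r₂)/2 = (6740 + 48000)/2 = 27370 km.
Half the transfer-orbit period gives t = π√(a_t³/μ) = 22550 s.
Converting: 22550 s ÷ 3600 s/hour = 6.26 hours.

t = 6.26 hours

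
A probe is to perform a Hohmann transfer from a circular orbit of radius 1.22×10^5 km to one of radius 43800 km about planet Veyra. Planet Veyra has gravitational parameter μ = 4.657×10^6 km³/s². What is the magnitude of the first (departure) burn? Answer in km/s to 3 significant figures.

Transfer-ellipse semi-major axis a_t = (r₁ + r₂)/2 = (1.220×10^5 + 43800)/2 = 82900 km.
On the circular orbit at r = 1.220×10^5 km, v_c = √(μ/r) = 6.178 km/s.
Vis-viva on the transfer ellipse at r = 1.220×10^5 km gives v_t = √[μ(2/r − 1/a_t)] = 4.491 km/s.
Δv₁ = |v_t − v_c| = |4.491 − 6.178| = 1.687 km/s.

Δv₁ = 1.69 km/s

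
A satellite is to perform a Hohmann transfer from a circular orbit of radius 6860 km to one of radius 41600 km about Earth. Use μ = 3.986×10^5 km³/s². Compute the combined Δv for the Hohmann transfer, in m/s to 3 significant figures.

Δv = 3810 m/s

Semi-major axis of the transfer orbit: a_t = (6860 + 41600)/2 = 24230 km.
Circular speed at r₁: v₁ = √(μ/r₁) = √(3.986×10^5/6860) = 7.6227 km/s.
On the transfer ellipse at r₁, v² = μ(2/r − 1/a) gives v_p = √[μ(2/r₁ − 1/a_t)] = 9.9880 km/s.
First burn Δv₁ = |v_p − v₁| = 2.3653 km/s.
Circular speed at r₂: v₂ = √(μ/r₂) = 3.09544 km/s.
Transfer-orbit speed at r₂: v_a = √[μ(2/r₂ − 1/a_t)] = 1.64705 km/s.
Second burn Δv₂ = |v₂ − v_a| = 1.4484 km/s.
Δv = Δv₁ + Δv₂ = 2.3653 + 1.4484 = 3.814 km/s.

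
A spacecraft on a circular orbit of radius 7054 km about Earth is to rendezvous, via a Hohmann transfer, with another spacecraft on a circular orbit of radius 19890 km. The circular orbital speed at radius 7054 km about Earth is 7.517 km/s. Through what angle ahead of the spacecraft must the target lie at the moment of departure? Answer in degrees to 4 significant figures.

φ = 79.66°

From the circular-orbit relation v² = μ/r at r = 7054 km: μ = v²r = (7.517)² × 7054 = 3.98588×10^5 km³/s².
Semi-major axis of the transfer orbit: a_t = (7054 + 19890)/2 = 13472 km.
Transfer time t = π√(a_t³/μ) = 7781.01 s.
The target's mean motion on its circular orbit is ω₂ = √(μ/r₂³) = 2.25066×10^-4 rad/s.
Angle swept by the target during transfer: ω₂·t = 1.7512 rad = 100.34°.
Arrival is 180° from departure on the ellipse, so φ = 180° − 100.34° = 79.66°.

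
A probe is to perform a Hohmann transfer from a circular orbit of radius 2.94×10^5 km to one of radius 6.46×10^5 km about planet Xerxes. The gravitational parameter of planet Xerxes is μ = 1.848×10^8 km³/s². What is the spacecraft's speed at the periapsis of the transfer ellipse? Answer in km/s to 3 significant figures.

v = 29.4 km/s

Semi-major axis of the transfer orbit: a_t = (2.940×10^5 + 6.460×10^5)/2 = 4.700×10^5 km.
At periapsis, r = 2.940×10^5 km.
From the vis-viva equation, v = √[μ(2/r − 1/a_t)] = 29.39 km/s.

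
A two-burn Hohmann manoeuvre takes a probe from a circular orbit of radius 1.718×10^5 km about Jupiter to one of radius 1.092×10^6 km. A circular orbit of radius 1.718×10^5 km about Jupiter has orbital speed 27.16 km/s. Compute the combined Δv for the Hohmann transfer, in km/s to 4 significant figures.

Δv = 13.70 km/s

From the circular-orbit relation v² = μ/r at r = 1.718×10^5 km: μ = v²r = (27.16)² × 1.718×10^5 = 1.26731×10^8 km³/s².
Semi-major axis of the transfer orbit: a_t = (1.718×10^5 + 1.092×10^6)/2 = 6.319×10^5 km.
At r₁ the circular-orbit speed is v₁ = √(μ/r₁) = 27.160 km/s.
Transfer-orbit speed at r₁ (vis-viva equation): v_p = √[μ(2/r₁ − 1/a_t)] = 35.704 km/s.
First burn Δv₁ = |v_p − v₁| = 8.544 km/s.
At r₂, v₂ = √(μ/r₂) = 10.773 km/s.
Transfer-orbit speed at r₂: v_a = √[μ(2/r₂ − 1/a_t)] = 5.6172 km/s.
Second burn Δv₂ = |v₂ − v_a| = 5.156 km/s.
Δv = Δv₁ + Δv₂ = 8.544 + 5.156 = 13.70 km/s.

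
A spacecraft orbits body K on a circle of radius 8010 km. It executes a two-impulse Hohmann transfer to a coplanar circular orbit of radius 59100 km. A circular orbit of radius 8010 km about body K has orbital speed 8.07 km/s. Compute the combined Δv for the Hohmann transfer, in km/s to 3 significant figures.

Δv = 4.16 km/s

From the circular-orbit relation v² = μ/r at r = 8010 km: μ = v²r = (8.07)² × 8010 = 5.21650×10^5 km³/s².
The Hohmann ellipse has a_t = (r₁ + r₂)/2 = 33555 km.
Circular speed at r₁: v₁ = √(μ/r₁) = √(5.21650×10^5/8010) = 8.070 km/s.
Transfer-orbit speed at r₁ (v² = μ(2/r − 1/a)): v_p = √[μ(2/r₁ − 1/a_t)] = 10.71 km/s.
First burn Δv₁ = |v_p − v₁| = 2.640 km/s.
Circular speed at r₂: v₂ = √(μ/r₂) = 2.971 km/s.
Transfer-orbit speed at r₂: v_a = √[μ(2/r₂ − 1/a_t)] = 1.452 km/s.
Second burn Δv₂ = |v₂ − v_a| = 1.519 km/s.
Total Δv = Δv₁ + Δv₂ = 4.159 km/s.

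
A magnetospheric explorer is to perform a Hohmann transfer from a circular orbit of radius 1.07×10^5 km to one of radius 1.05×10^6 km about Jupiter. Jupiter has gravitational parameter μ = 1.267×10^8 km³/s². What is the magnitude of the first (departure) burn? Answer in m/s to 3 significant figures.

Transfer-ellipse semi-major axis a_t = (r₁ + r₂)/2 = (1.070×10^5 + 1.050×10^6)/2 = 5.785×10^5 km.
Circular speed at r = 1.070×10^5 km: v_c = √(μ/r) = 34.41 km/s.
Transfer-orbit speed at the same r (vis-viva, a = a_t): v_t = √[μ(2/r − 1/a_t)] = 46.36 km/s.
Δv₁ = |v_t − v_c| = |46.36 − 34.41| = 11.95 km/s.

Δv₁ = 11900 m/s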